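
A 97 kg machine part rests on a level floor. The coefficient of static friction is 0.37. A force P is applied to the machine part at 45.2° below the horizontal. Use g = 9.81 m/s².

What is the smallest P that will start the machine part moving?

N = m g + P sin α (the push presses the machine part into the level floor).
At impending slip, P cos α = μ_s N = μ_s (m g + P sin α).
Solving: P (cos α − μ_s sin α) = μ_s m g → P = 0.37×952/(cos 45.2° − 0.37 sin 45.2°) = 352/0.4421 = 796 N.

P ≈ 796 N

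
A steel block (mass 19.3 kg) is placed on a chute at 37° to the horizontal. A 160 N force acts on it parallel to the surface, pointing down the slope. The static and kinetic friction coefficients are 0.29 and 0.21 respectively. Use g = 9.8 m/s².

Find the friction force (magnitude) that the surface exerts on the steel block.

Normal force: N = m g cos θ = 19.3 × 9.8 × cos 37° = 151.1 N.
Parallel to the incline, ΣF = 0 gives f = m g sin θ + P = 113.8 + 160 = 273.8 N (up-slope positive).
Maximum static friction available: μ_s N = 0.29 × 151.1 = 43.81 N.
Since |273.8| > 43.81 N, static friction cannot hold it; the steel block slides down the incline and kinetic friction applies: f = μ_k N = 0.21 × 151.1 = 31.7 N.

f ≈ 31.7 N (up the incline)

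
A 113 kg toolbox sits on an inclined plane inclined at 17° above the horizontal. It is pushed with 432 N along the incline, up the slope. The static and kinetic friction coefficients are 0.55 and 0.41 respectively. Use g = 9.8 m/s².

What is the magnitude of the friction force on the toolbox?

The normal reaction is N = m g cos θ = 1059 N.
For equilibrium along the incline the friction force must supply f = m g sin θ − P = 323.8 − 432 = -108.2 N (positive meaning up-slope).
Static friction can supply at most μ_s N = 582.5 N.
Since |-108.2| ≤ 582.5 N, the toolbox remains in static equilibrium and friction takes exactly the required value.

f ≈ 108 N (down the incline)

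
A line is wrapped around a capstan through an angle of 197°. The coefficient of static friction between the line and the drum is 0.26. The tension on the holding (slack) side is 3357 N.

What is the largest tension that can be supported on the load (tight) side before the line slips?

At impending slip the capstan equation gives T₂/T₁ = e^{μβ} with β in radians.
β = 197° × π/180 = 3.438 rad.
e^{μβ} = e^{0.26×3.438} = 2.445.
T₂ = T₁ · e^{μβ} = 3357 × 2.445 = 8210 N.

T_max ≈ 8210 N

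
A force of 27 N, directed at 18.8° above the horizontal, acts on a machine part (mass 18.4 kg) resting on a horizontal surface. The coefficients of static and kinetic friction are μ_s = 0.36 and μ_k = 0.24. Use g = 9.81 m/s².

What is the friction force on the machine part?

f ≈ 25.6 N

Vertical equilibrium gives N = m g − P sin α = 171.8 N.
Horizontally, friction must balance P cos α = 25.56 N.
The static-friction limit is μ_s N = 61.85 N.
Since 25.56 N does not exceed the limit, the machine part stays at rest and f = 25.6 N.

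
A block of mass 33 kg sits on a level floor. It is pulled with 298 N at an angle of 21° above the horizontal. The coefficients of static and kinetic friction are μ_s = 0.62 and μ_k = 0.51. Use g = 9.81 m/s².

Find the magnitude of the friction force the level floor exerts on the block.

f ≈ 111 N

Vertical equilibrium gives N = m g − P sin α = 216.9 N.
The horizontal driving force is P cos α = 278.2 N, so equilibrium needs friction f = 278.2 N.
μ_s N = 0.62 × 216.9 = 134.5 N.
278.2 > 134.5 N → the block slides; f = μ_k N = 0.51×216.9 = 111 N.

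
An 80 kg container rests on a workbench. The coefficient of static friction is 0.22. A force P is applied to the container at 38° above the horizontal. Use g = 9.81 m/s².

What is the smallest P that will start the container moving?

N = m g − P sin α (the pull lifts the container).
At impending slip, P cos α = μ_s N = μ_s (m g − P sin α).
Solving: P (cos α + μ_s sin α) = μ_s m g → P = 0.22×785/(cos 38° + 0.22 sin 38°) = 173/0.9235 = 187 N.

P ≈ 187 N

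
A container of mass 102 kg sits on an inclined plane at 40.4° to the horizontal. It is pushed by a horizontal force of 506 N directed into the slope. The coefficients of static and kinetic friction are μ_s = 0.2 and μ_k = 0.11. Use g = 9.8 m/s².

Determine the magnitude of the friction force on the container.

The horizontal push has a component P sin θ into the surface, so N = m g cos θ + P sin θ = 761.2 + 327.9 = 1089 N.
Parallel to the incline: P cos θ − m g sin θ = 385.3 − 647.9 = -262.5 N; the friction needed to balance this is 262.5 N acting up the slope.
Maximum static friction: μ_s N = 0.2 × 1089 = 217.8 N.
The required 262.5 N exceeds the static limit, so the container slides down-slope and f = μ_k N = 0.11×1089 = 120 N.

f ≈ 120 N (up the incline)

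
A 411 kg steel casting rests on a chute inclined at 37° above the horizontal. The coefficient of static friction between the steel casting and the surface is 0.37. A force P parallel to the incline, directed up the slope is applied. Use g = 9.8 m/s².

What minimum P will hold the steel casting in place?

P_min ≈ 1230 N

The steel casting tends to slide down (tan θ > μ_s), so at the point of impending slip friction acts up-slope at its limit: f = μ_s N.
P is parallel to the surface, so N = m g cos θ = 3220 N.
Along the incline: P + μ_s N = m g sin θ, so P = 2420 − 0.37×3220 = 1230 N.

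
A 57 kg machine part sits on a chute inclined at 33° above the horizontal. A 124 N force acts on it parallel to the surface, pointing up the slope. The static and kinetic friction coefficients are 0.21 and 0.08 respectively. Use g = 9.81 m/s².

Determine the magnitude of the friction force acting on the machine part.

f ≈ 37.5 N (up the incline)

Perpendicular to the surface, N = m g cos θ = 57·9.81·cos 33° = 469 N.
The friction needed for equilibrium is m g sin θ − P = 304.5 − 124 = 180.5 N, measured positive up-slope.
Static friction can supply at most μ_s N = 98.48 N.
|180.5| exceeds 98.48 N, so the machine part slips down-slope; friction is kinetic, f = μ_k N = 0.08×469 = 37.5 N.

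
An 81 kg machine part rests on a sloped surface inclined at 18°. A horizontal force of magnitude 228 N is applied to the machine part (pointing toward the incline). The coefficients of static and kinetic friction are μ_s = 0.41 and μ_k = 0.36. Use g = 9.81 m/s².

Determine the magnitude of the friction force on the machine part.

f ≈ 28.7 N (up the incline)

The horizontal push has a component P sin θ into the surface, so N = m g cos θ + P sin θ = 755.7 + 70.46 = 826.2 N.
Along the incline, the net driving force (taking up-slope positive) is P cos θ − m g sin θ = 216.8 − 245.5 = -28.71 N, so equilibrium requires friction f = 28.71 N (up-slope).
The limit of static friction is μ_s N = 338.7 N.
Since 28.71 N is within the 338.7 N limit, the machine part stays put and friction is exactly 28.7 N.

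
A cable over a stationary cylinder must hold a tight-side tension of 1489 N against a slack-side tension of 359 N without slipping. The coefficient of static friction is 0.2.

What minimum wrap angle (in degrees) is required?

β_min ≈ 408°

T₂/T₁ = e^{μβ} → β = ln(T₂/T₁)/μ.
β = ln(1489/359)/0.2 = 1.423/0.2 = 7.113 rad.
In degrees: β = 7.113 × 180/π = 408°.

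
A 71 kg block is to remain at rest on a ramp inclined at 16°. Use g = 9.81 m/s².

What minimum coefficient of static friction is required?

At the slip threshold m g sin θ = μ_s m g cos θ, so μ_s,min = tan θ.
μ_s,min = tan 16° = 0.287.

μ_s,min ≈ 0.287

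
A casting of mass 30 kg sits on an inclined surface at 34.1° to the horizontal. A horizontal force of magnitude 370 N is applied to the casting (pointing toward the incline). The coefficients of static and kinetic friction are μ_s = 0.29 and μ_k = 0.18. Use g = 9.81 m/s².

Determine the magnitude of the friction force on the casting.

f ≈ 81.2 N (down the incline)

Resolve perpendicular to the incline: N = m g cos θ + P sin θ = 30×9.81×cos 34.1° + 370×sin 34.1° = 451.1 N.
Parallel to the incline: P cos θ − m g sin θ = 306.4 − 165 = 141.4 N; the friction needed to balance this is 141.4 N acting down the slope.
Maximum static friction: μ_s N = 0.29 × 451.1 = 130.8 N.
The required 141.4 N exceeds the static limit, so the casting slides up-slope and f = μ_k N = 0.18×451.1 = 81.2 N.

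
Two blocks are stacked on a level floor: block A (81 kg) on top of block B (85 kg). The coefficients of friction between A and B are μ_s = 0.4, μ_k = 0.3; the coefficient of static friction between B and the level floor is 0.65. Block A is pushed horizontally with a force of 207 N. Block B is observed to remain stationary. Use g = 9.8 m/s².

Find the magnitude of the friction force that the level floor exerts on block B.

Between the blocks, N₁ = m_A g = 793.8 N.
Maximum static friction on A from B: μ_s N₁ = 0.4×793.8 = 317.5 N.
Since P = 207 N ≤ 317.5 N, A does not slip on B; friction on A equals P = 207 N.
B experiences an equal 207 N forward from A (third law). B is in equilibrium, so the floor supplies f₂ = 207 N of static friction (limit μ_s(m_A+m_B)g = 1057 N, not exceeded).

f ≈ 207 N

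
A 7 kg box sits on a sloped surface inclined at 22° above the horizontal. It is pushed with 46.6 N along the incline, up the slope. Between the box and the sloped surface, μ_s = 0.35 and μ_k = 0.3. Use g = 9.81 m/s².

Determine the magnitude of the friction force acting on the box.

Perpendicular to the surface, N = m g cos θ = 7·9.81·cos 22° = 63.67 N.
Parallel to the incline, ΣF = 0 gives f = m g sin θ − P = 25.72 − 46.6 = -20.88 N (up-slope positive).
Static friction can supply at most μ_s N = 22.28 N.
Since |-20.88| ≤ 22.28 N, the box remains in static equilibrium and friction takes exactly the required value.

f ≈ 20.9 N (down the incline)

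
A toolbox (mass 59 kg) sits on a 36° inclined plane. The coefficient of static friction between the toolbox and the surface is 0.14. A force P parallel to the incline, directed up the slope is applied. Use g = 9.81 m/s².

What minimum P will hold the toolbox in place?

The toolbox tends to slide down (tan θ > μ_s), so at the point of impending slip friction acts up-slope at its limit: f = μ_s N.
P is parallel to the surface, so N = m g cos θ = 468 N.
Along the incline: P + μ_s N = m g sin θ, so P = 340 − 0.14×468 = 275 N.

P_min ≈ 275 N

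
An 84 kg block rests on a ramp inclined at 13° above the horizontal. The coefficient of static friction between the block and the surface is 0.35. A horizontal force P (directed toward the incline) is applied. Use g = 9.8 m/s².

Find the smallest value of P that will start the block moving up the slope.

At impending motion up the slope, friction acts down-slope at its limit: f = μ_s N.
Perpendicular to the incline: N = m g cos θ + P sin θ.
Along the incline: P cos θ = m g sin θ + μ_s N = m g sin θ + μ_s (m g cos θ + P sin θ).
Solving, P (cos θ − μ_s sin θ) = m g (sin θ + μ_s cos θ), so P = 84×9.8×(sin 13° + 0.35 cos 13°)/(cos 13° − 0.35 sin 13°) = 823×0.566/0.8956 = 520 N.

P ≈ 520 N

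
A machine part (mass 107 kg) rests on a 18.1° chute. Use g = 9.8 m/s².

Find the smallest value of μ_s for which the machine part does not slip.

μ_s,min ≈ 0.327

At the slip threshold m g sin θ = μ_s m g cos θ, so μ_s,min = tan θ.
μ_s,min = tan 18.1° = 0.327.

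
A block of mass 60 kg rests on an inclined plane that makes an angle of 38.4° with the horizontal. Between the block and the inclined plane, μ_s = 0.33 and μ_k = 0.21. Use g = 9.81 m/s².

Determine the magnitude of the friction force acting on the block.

f ≈ 96.9 N (up the incline)

Perpendicular to the surface, N = m g cos θ = 60·9.81·cos 38.4° = 461.3 N.
Along the slope the weight component is m g sin θ = 365.6 N; friction must supply exactly this, acting up-slope.
Maximum static friction available: μ_s N = 0.33 × 461.3 = 152.2 N.
|365.6| exceeds 152.2 N, so the block slips down-slope; friction is kinetic, f = μ_k N = 0.21×461.3 = 96.9 N.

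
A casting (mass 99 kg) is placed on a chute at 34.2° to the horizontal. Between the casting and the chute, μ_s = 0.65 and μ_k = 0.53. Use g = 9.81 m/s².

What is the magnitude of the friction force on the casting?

f ≈ 426 N (up the incline)

Normal force: N = m g cos θ = 99 × 9.81 × cos 34.2° = 803.3 N.
Along the slope the weight component is m g sin θ = 545.9 N; friction must supply exactly this, acting up-slope.
Static friction can supply at most μ_s N = 522.1 N.
|545.9| exceeds 522.1 N, so the casting slips down-slope; friction is kinetic, f = μ_k N = 0.53×803.3 = 426 N.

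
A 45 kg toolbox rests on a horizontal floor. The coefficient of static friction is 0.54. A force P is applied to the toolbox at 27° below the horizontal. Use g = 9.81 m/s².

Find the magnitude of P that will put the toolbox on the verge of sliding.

N = m g + P sin α (the push presses the toolbox into the horizontal floor).
At impending slip, P cos α = μ_s N = μ_s (m g + P sin α).
Solving: P (cos α − μ_s sin α) = μ_s m g → P = 0.54×441/(cos 27° − 0.54 sin 27°) = 238/0.6459 = 369 N.

P ≈ 369 N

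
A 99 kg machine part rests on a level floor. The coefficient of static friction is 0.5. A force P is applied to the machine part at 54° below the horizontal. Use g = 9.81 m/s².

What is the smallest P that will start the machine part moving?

N = m g + P sin α (the push presses the machine part into the level floor).
At impending slip, P cos α = μ_s N = μ_s (m g + P sin α).
Solving: P (cos α − μ_s sin α) = μ_s m g → P = 0.5×971/(cos 54° − 0.5 sin 54°) = 486/0.1833 = 2650 N.

P ≈ 2650 N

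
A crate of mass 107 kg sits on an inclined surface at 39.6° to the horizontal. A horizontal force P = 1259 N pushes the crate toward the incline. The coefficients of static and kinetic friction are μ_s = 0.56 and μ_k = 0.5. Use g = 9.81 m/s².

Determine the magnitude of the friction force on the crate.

f ≈ 301 N (down the incline)

Normal direction: N = m g cos θ + P sin θ = 1611 N.
Along the incline, the net driving force (taking up-slope positive) is P cos θ − m g sin θ = 970.1 − 669.1 = 301 N, so equilibrium requires friction f = -301 N (down-slope).
Maximum static friction: μ_s N = 0.56 × 1611 = 902.3 N.
Since 301 N is within the 902.3 N limit, the crate stays put and friction is exactly 301 N.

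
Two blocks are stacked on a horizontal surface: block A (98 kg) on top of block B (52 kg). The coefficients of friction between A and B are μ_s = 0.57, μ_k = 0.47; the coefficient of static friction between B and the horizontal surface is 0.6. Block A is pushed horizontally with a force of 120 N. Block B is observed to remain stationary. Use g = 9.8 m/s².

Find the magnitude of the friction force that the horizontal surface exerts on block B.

Normal force at the A–B interface: N₁ = m_A g = 960.4 N.
Maximum static friction on A from B: μ_s N₁ = 0.57×960.4 = 547.4 N.
Since P = 120 N ≤ 547.4 N, A does not slip on B; friction on A equals P = 120 N.
By Newton's third law B feels 120 N forward from A. With B stationary, the floor's static friction on B balances it: f₂ = 120 N (well within μ_s(m_A+m_B)g = 882 N).

f ≈ 120 N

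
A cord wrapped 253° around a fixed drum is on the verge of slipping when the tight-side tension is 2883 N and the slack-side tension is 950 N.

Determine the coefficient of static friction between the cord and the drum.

μ ≈ 0.251

T₂/T₁ = e^{μβ} → μ = ln(T₂/T₁)/β.
β = 253° = 4.416 rad.
μ = ln(2883/950)/4.416 = ln(3.035)/4.416 = 0.251.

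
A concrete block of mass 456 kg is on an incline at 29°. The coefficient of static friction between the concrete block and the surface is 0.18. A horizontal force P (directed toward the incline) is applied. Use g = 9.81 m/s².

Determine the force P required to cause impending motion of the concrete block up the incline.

P ≈ 3650 N

At impending motion up the slope, friction acts down-slope at its limit: f = μ_s N.
Perpendicular to the incline: N = m g cos θ + P sin θ.
Along the incline: P cos θ = m g sin θ + μ_s N = m g sin θ + μ_s (m g cos θ + P sin θ).
Solving, P (cos θ − μ_s sin θ) = m g (sin θ + μ_s cos θ), so P = 456×9.81×(sin 29° + 0.18 cos 29°)/(cos 29° − 0.18 sin 29°) = 4470×0.6422/0.7874 = 3650 N.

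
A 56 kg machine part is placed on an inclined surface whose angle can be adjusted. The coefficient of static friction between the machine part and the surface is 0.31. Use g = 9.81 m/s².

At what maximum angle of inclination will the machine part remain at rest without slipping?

θ_max ≈ 17.2°

At the slip threshold, m g sin θ = μ_s · m g cos θ, so tan θ = μ_s.
θ_max = arctan(0.31) = 17.2°.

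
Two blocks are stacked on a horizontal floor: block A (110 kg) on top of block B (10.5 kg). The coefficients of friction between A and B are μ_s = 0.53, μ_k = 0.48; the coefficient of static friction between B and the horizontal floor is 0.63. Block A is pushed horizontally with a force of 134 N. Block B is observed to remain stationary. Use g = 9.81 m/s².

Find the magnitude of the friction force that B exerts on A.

Normal force at the A–B interface: N₁ = m_A g = 1079 N.
So the A–B interface can sustain at most μ_s N₁ = 571.9 N of static friction.
P = 134 N is within that limit, so A and B move together (both at rest); the A–B friction is simply f₁ = P = 134 N.
B experiences an equal 134 N forward from A (third law). B is in equilibrium, so the floor supplies f₂ = 134 N of static friction (limit μ_s(m_A+m_B)g = 744.7 N, not exceeded).

f ≈ 134 N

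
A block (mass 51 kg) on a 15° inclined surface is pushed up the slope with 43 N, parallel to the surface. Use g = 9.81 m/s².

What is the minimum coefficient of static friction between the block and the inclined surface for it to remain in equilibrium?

N = m g cos θ = 483.3 N.
Friction must make up the shortfall along the incline: f = m g sin θ − P = 129.5 − 43 = 86.49 N.
At the threshold f = μ_s N, so μ_s,min = 86.49/483.3 = 0.179.

μ_s,min ≈ 0.179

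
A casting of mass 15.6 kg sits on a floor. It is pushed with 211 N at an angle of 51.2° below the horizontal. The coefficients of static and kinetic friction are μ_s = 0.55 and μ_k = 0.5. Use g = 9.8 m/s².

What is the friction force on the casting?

N = m g + P sin α = 152.9 + 211×sin 51.2° = 317.3 N.
Horizontally, friction must balance P cos α = 132.2 N.
μ_s N = 0.55 × 317.3 = 174.5 N.
132.2 ≤ 174.5 N → static; friction equals the required 132 N.

f ≈ 132 N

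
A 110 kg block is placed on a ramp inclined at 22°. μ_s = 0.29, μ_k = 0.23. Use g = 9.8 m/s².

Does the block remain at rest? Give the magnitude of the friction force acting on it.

f ≈ 230 N

N = m g cos θ = 1000 N.
Down-slope weight component: m g sin θ = 404 N.
μ_s N = 290 N.
404 > 290 N, so it slides; kinetic friction f = μ_k N = 0.23×1000 = 230 N.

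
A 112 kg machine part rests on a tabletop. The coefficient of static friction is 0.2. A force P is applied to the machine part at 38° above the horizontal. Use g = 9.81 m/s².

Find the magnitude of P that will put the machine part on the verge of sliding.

N = m g − P sin α (the pull lifts the machine part).
At impending slip, P cos α = μ_s N = μ_s (m g − P sin α).
Solving: P (cos α + μ_s sin α) = μ_s m g → P = 0.2×1100/(cos 38° + 0.2 sin 38°) = 220/0.9111 = 241 N.

P ≈ 241 N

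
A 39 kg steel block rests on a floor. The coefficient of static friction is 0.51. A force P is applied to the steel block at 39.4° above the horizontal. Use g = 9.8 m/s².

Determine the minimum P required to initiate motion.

N = m g − P sin α (the pull lifts the steel block).
At impending slip, P cos α = μ_s N = μ_s (m g − P sin α).
Solving: P (cos α + μ_s sin α) = μ_s m g → P = 0.51×382/(cos 39.4° + 0.51 sin 39.4°) = 195/1.096 = 178 N.

P ≈ 178 N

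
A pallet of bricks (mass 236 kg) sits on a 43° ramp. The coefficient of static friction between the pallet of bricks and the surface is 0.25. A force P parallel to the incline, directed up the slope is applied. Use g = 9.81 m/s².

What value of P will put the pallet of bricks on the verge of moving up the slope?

P ≈ 2000 N

At impending motion up the slope, friction acts down-slope at its limit: f = μ_s N.
P is parallel to the surface, so N = m g cos θ = 1690 N.
Along the incline: P = m g sin θ + μ_s N = 1580 + 0.25×1690 = 2000 N.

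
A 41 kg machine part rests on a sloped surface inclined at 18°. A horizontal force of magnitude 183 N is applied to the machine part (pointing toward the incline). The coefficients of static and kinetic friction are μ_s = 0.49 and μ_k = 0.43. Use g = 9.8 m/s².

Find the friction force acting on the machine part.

Resolve perpendicular to the incline: N = m g cos θ + P sin θ = 41×9.8×cos 18° + 183×sin 18° = 438.7 N.
Parallel to the incline: P cos θ − m g sin θ = 174 − 124.2 = 49.88 N; the friction needed to balance this is 49.88 N acting down the slope.
Maximum static friction: μ_s N = 0.49 × 438.7 = 215 N.
Since 49.88 N is within the 215 N limit, the machine part stays put and friction is exactly 49.9 N.

f ≈ 49.9 N (down the incline)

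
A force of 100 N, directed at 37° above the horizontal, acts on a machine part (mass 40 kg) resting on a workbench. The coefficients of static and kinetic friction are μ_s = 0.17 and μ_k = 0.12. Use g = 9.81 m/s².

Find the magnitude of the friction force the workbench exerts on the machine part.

Vertical equilibrium gives N = m g − P sin α = 332.2 N.
The horizontal driving force is P cos α = 79.86 N, so equilibrium needs friction f = 79.86 N.
The static-friction limit is μ_s N = 56.48 N.
79.86 > 56.48 N → the machine part slides; f = μ_k N = 0.12×332.2 = 39.9 N.

f ≈ 39.9 N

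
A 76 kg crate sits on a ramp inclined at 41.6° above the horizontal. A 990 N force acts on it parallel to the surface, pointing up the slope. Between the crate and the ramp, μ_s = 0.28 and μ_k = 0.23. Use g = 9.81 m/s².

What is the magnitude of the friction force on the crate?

f ≈ 128 N (down the incline)

The normal reaction is N = m g cos θ = 557.5 N.
For equilibrium along the incline the friction force must supply f = m g sin θ − P = 495 − 990 = -495 N (positive meaning up-slope).
Maximum static friction available: μ_s N = 0.28 × 557.5 = 156.1 N.
|-495| exceeds 156.1 N, so the crate slips up-slope; friction is kinetic, f = μ_k N = 0.23×557.5 = 128 N.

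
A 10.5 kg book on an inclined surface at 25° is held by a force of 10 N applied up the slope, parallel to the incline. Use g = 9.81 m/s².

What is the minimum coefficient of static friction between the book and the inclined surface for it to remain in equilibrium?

μ_s,min ≈ 0.359

N = m g cos θ = 93.35 N.
Friction must make up the shortfall along the incline: f = m g sin θ − P = 43.53 − 10 = 33.53 N.
At the threshold f = μ_s N, so μ_s,min = 33.53/93.35 = 0.359.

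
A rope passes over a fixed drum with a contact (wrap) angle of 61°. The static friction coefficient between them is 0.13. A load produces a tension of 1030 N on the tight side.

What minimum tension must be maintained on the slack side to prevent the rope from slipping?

Capstan equation at impending slip: T_tight/T_slack = e^{μβ}.
β = 61° = 1.065 rad; e^{μβ} = e^{0.13×1.065} = 1.148.
T_slack = T_tight / e^{μβ} = 1030 / 1.148 = 897 N.

T_min ≈ 897 N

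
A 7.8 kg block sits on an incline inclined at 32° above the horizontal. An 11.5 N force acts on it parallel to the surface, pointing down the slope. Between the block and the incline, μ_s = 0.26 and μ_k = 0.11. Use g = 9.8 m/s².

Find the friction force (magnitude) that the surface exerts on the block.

The normal reaction is N = m g cos θ = 64.82 N.
For equilibrium along the incline the friction force must supply f = m g sin θ + P = 40.51 + 11.5 = 52.01 N (positive meaning up-slope).
Static friction can supply at most μ_s N = 16.85 N.
|52.01| exceeds 16.85 N, so the block slips down-slope; friction is kinetic, f = μ_k N = 0.11×64.82 = 7.13 N.

f ≈ 7.13 N (up the incline)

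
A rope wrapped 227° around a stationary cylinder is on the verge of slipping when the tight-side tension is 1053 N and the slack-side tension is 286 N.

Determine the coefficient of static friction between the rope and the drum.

T₂/T₁ = e^{μβ} → μ = ln(T₂/T₁)/β.
β = 227° = 3.962 rad.
μ = ln(1053/286)/3.962 = ln(3.682)/3.962 = 0.329.

μ ≈ 0.329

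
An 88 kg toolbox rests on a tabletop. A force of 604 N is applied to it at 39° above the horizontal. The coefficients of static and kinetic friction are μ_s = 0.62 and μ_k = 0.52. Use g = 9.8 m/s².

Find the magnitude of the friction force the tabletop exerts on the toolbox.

N = m g − P sin α = 862.4 − 604×sin 39° = 482.3 N.
The horizontal driving force is P cos α = 469.4 N, so equilibrium needs friction f = 469.4 N.
The static-friction limit is μ_s N = 299 N.
The required friction exceeds μ_s N, so the toolbox moves and f = μ_k N = 251 N.

f ≈ 251 N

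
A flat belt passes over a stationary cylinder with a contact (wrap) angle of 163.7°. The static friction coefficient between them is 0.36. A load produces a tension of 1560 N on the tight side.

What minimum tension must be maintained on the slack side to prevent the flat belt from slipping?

Capstan equation at impending slip: T_tight/T_slack = e^{μβ}.
β = 163.7° = 2.857 rad; e^{μβ} = e^{0.36×2.857} = 2.797.
T_slack = T_tight / e^{μβ} = 1560 / 2.797 = 558 N.

T_min ≈ 558 N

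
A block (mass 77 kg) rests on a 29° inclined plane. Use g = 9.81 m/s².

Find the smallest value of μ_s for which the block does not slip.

μ_s,min ≈ 0.554

At the slip threshold m g sin θ = μ_s m g cos θ, so μ_s,min = tan θ.
μ_s,min = tan 29° = 0.554.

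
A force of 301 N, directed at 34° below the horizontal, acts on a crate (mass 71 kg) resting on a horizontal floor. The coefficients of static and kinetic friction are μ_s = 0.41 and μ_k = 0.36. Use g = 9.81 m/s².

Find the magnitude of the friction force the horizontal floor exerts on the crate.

N = m g + P sin α = 696.5 + 301×sin 34° = 864.8 N.
Horizontally, friction must balance P cos α = 249.5 N.
μ_s N = 0.41 × 864.8 = 354.6 N.
249.5 ≤ 354.6 N → static; friction equals the required 250 N.

f ≈ 250 N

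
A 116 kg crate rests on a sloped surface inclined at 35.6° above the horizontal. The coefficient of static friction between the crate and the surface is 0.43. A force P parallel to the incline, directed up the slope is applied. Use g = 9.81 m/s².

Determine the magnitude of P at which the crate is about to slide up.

At impending motion up the slope, friction acts down-slope at its limit: f = μ_s N.
P is parallel to the surface, so N = m g cos θ = 925 N.
Along the incline: P = m g sin θ + μ_s N = 662 + 0.43×925 = 1060 N.

P ≈ 1060 N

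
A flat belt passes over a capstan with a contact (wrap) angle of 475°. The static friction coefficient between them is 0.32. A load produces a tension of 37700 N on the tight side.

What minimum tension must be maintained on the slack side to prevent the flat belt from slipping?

Capstan equation at impending slip: T_tight/T_slack = e^{μβ}.
β = 475° = 8.29 rad; e^{μβ} = e^{0.32×8.29} = 14.2.
T_slack = T_tight / e^{μβ} = 37700 / 14.2 = 2660 N.

T_min ≈ 2660 N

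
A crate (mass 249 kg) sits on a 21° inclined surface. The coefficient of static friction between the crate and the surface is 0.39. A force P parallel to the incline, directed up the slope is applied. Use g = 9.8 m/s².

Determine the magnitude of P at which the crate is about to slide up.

P ≈ 1760 N

At impending motion up the slope, friction acts down-slope at its limit: f = μ_s N.
P is parallel to the surface, so N = m g cos θ = 2280 N.
Along the incline: P = m g sin θ + μ_s N = 874 + 0.39×2280 = 1760 N.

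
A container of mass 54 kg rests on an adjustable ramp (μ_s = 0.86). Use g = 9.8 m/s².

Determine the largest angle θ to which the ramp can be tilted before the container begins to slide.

θ_max ≈ 40.7°

At the slip threshold, m g sin θ = μ_s · m g cos θ, so tan θ = μ_s.
θ_max = arctan(0.86) = 40.7°.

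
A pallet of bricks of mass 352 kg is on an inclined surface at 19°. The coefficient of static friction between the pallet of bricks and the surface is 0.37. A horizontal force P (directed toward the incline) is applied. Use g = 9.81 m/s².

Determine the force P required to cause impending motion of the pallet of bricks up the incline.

At impending motion up the slope, friction acts down-slope at its limit: f = μ_s N.
Perpendicular to the incline: N = m g cos θ + P sin θ.
Along the incline: P cos θ = m g sin θ + μ_s N = m g sin θ + μ_s (m g cos θ + P sin θ).
Solving, P (cos θ − μ_s sin θ) = m g (sin θ + μ_s cos θ), so P = 352×9.81×(sin 19° + 0.37 cos 19°)/(cos 19° − 0.37 sin 19°) = 3450×0.6754/0.8251 = 2830 N.

P ≈ 2830 N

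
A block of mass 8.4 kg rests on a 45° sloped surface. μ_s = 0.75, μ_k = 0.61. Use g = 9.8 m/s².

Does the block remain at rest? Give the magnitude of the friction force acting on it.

f ≈ 35.5 N

N = m g cos θ = 58.2 N.
Down-slope weight component: m g sin θ = 58.2 N.
μ_s N = 43.7 N.
58.2 > 43.7 N, so it slides; kinetic friction f = μ_k N = 0.61×58.2 = 35.5 N.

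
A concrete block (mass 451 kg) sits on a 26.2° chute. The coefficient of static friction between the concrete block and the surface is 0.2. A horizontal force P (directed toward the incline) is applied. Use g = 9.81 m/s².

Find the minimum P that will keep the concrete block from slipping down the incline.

P_min ≈ 1180 N

The concrete block tends to slide down (tan θ > μ_s), so at the point of impending slip friction acts up-slope at its limit: f = μ_s N.
Perpendicular to the incline: N = m g cos θ + P sin θ.
Along the incline: P cos θ + μ_s N = m g sin θ, i.e. P cos θ + μ_s (m g cos θ + P sin θ) = m g sin θ.
Solving, P (cos θ + μ_s sin θ) = m g (sin θ − μ_s cos θ), so P = 4420×0.2621/0.9856 = 1180 N.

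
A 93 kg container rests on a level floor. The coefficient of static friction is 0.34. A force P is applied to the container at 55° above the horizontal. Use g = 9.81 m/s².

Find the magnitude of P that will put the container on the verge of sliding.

P ≈ 364 N

N = m g − P sin α (the pull lifts the container).
At impending slip, P cos α = μ_s N = μ_s (m g − P sin α).
Solving: P (cos α + μ_s sin α) = μ_s m g → P = 0.34×912/(cos 55° + 0.34 sin 55°) = 310/0.8521 = 364 N.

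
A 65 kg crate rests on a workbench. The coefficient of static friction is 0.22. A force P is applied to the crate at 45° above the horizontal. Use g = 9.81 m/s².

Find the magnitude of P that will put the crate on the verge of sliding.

N = m g − P sin α (the pull lifts the crate).
At impending slip, P cos α = μ_s N = μ_s (m g − P sin α).
Solving: P (cos α + μ_s sin α) = μ_s m g → P = 0.22×638/(cos 45° + 0.22 sin 45°) = 140/0.8627 = 163 N.

P ≈ 163 N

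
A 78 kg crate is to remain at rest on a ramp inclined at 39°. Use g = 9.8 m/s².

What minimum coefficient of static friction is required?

μ_s,min ≈ 0.81

At the slip threshold m g sin θ = μ_s m g cos θ, so μ_s,min = tan θ.
μ_s,min = tan 39° = 0.81.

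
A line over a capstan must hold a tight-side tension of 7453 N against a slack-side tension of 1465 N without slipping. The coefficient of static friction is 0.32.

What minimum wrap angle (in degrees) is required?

β_min ≈ 291°

T₂/T₁ = e^{μβ} → β = ln(T₂/T₁)/μ.
β = ln(7453/1465)/0.32 = 1.627/0.32 = 5.084 rad.
In degrees: β = 5.084 × 180/π = 291°.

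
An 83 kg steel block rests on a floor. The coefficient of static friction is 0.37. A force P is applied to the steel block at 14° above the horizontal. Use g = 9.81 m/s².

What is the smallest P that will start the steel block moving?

N = m g − P sin α (the pull lifts the steel block).
At impending slip, P cos α = μ_s N = μ_s (m g − P sin α).
Solving: P (cos α + μ_s sin α) = μ_s m g → P = 0.37×814/(cos 14° + 0.37 sin 14°) = 301/1.06 = 284 N.

P ≈ 284 N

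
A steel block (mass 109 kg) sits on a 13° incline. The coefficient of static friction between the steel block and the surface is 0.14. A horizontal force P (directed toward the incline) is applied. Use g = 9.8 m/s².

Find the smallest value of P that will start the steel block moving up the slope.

P ≈ 409 N

At impending motion up the slope, friction acts down-slope at its limit: f = μ_s N.
Perpendicular to the incline: N = m g cos θ + P sin θ.
Along the incline: P cos θ = m g sin θ + μ_s N = m g sin θ + μ_s (m g cos θ + P sin θ).
Solving, P (cos θ − μ_s sin θ) = m g (sin θ + μ_s cos θ), so P = 109×9.8×(sin 13° + 0.14 cos 13°)/(cos 13° − 0.14 sin 13°) = 1070×0.3614/0.9429 = 409 N.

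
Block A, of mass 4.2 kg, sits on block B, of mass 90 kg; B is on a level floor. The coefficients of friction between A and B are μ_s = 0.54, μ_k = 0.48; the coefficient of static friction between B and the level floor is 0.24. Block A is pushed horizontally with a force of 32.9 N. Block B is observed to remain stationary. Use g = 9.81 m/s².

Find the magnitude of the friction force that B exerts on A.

Normal force at the A–B interface: N₁ = m_A g = 41.2 N.
Maximum static friction on A from B: μ_s N₁ = 0.54×41.2 = 22.25 N.
P = 32.9 N exceeds that limit, so A slips over B and the interface friction becomes kinetic: f₁ = μ_k N₁ = 0.48×41.2 = 19.8 N.
By Newton's third law B feels 19.8 N forward from A. With B stationary, the floor's static friction on B balances it: f₂ = 19.8 N (well within μ_s(m_A+m_B)g = 221.8 N).

f ≈ 19.8 N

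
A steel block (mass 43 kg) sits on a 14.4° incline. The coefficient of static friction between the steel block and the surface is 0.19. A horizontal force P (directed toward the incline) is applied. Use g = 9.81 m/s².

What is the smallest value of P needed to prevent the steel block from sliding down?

The steel block tends to slide down (tan θ > μ_s), so at the point of impending slip friction acts up-slope at its limit: f = μ_s N.
Perpendicular to the incline: N = m g cos θ + P sin θ.
Along the incline: P cos θ + μ_s N = m g sin θ, i.e. P cos θ + μ_s (m g cos θ + P sin θ) = m g sin θ.
Solving, P (cos θ + μ_s sin θ) = m g (sin θ − μ_s cos θ), so P = 422×0.06466/1.016 = 26.8 N.

P_min ≈ 26.8 N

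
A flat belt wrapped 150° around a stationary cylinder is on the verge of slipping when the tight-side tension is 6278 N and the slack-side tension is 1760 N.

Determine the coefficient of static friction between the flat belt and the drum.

μ ≈ 0.486

T₂/T₁ = e^{μβ} → μ = ln(T₂/T₁)/β.
β = 150° = 2.618 rad.
μ = ln(6278/1760)/2.618 = ln(3.567)/2.618 = 0.486.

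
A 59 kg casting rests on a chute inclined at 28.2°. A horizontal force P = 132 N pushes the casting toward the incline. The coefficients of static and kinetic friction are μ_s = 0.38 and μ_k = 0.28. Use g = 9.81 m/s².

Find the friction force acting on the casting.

Normal direction: N = m g cos θ + P sin θ = 572.5 N.
Along the incline, the net driving force (taking up-slope positive) is P cos θ − m g sin θ = 116.3 − 273.5 = -157.2 N, so equilibrium requires friction f = 157.2 N (up-slope).
Maximum static friction: μ_s N = 0.38 × 572.5 = 217.5 N.
Since 157.2 N is within the 217.5 N limit, the casting stays put and friction is exactly 157 N.

f ≈ 157 N (up the incline)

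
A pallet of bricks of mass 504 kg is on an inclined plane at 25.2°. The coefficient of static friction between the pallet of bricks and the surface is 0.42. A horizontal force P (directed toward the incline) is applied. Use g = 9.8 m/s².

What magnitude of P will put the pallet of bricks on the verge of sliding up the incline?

P ≈ 5480 N

At impending motion up the slope, friction acts down-slope at its limit: f = μ_s N.
Perpendicular to the incline: N = m g cos θ + P sin θ.
Along the incline: P cos θ = m g sin θ + μ_s N = m g sin θ + μ_s (m g cos θ + P sin θ).
Solving, P (cos θ − μ_s sin θ) = m g (sin θ + μ_s cos θ), so P = 504×9.8×(sin 25.2° + 0.42 cos 25.2°)/(cos 25.2° − 0.42 sin 25.2°) = 4940×0.8058/0.726 = 5480 N.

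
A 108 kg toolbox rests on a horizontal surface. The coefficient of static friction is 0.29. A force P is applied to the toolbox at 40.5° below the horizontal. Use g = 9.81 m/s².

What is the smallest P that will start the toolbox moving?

P ≈ 537 N

N = m g + P sin α (the push presses the toolbox into the horizontal surface).
At impending slip, P cos α = μ_s N = μ_s (m g + P sin α).
Solving: P (cos α − μ_s sin α) = μ_s m g → P = 0.29×1060/(cos 40.5° − 0.29 sin 40.5°) = 307/0.5721 = 537 N.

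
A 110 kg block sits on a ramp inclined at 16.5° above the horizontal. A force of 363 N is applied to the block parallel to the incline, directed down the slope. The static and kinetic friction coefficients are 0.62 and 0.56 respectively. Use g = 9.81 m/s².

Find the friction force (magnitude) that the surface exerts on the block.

The normal reaction is N = m g cos θ = 1035 N.
Parallel to the incline, ΣF = 0 gives f = m g sin θ + P = 306.5 + 363 = 669.5 N (up-slope positive).
Static friction can supply at most μ_s N = 641.5 N.
Since |669.5| > 641.5 N, static friction cannot hold it; the block slides down the incline and kinetic friction applies: f = μ_k N = 0.56 × 1035 = 579 N.

f ≈ 579 N (up the incline)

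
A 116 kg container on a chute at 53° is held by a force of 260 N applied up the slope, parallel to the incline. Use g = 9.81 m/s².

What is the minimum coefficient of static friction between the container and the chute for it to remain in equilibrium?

μ_s,min ≈ 0.947

N = m g cos θ = 684.8 N.
Friction must make up the shortfall along the incline: f = m g sin θ − P = 908.8 − 260 = 648.8 N.
At the threshold f = μ_s N, so μ_s,min = 648.8/684.8 = 0.947.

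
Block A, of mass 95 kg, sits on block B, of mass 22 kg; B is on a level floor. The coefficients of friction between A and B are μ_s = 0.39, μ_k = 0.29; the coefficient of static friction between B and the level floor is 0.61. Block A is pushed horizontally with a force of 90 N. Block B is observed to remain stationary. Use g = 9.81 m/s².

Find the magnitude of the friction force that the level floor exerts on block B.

f ≈ 90 N

Normal force at the A–B interface: N₁ = m_A g = 932 N.
So the A–B interface can sustain at most μ_s N₁ = 363.5 N of static friction.
P = 90 N is within that limit, so A and B move together (both at rest); the A–B friction is simply f₁ = P = 90 N.
By Newton's third law B feels 90 N forward from A. With B stationary, the floor's static friction on B balances it: f₂ = 90 N (well within μ_s(m_A+m_B)g = 700.1 N).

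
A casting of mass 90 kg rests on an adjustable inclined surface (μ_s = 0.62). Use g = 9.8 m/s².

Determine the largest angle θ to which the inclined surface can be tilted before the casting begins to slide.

θ_max ≈ 31.8°

At the slip threshold, m g sin θ = μ_s · m g cos θ, so tan θ = μ_s.
θ_max = arctan(0.62) = 31.8°.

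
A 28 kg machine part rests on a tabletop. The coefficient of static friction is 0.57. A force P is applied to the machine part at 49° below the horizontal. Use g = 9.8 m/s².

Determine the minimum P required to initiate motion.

N = m g + P sin α (the push presses the machine part into the tabletop).
At impending slip, P cos α = μ_s N = μ_s (m g + P sin α).
Solving: P (cos α − μ_s sin α) = μ_s m g → P = 0.57×274/(cos 49° − 0.57 sin 49°) = 156/0.2259 = 692 N.

P ≈ 692 N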